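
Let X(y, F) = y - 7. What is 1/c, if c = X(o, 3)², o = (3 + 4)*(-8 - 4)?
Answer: 1/8281 ≈ 0.00012076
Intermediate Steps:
o = -84 (o = 7*(-12) = -84)
X(y, F) = -7 + y
c = 8281 (c = (-7 - 84)² = (-91)² = 8281)
1/c = 1/8281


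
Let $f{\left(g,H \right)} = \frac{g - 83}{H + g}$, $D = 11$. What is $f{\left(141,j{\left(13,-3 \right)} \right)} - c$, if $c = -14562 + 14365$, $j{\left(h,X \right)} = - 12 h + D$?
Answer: $\frac{365}{2} \approx 182.5$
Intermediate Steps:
$j{\left(h,X \right)} = 11 - 12 h$ ($j{\left(h,X \right)} = - 12 h + 11 = 11 - 12 h$)
$f{\left(g,H \right)} = \frac{-83 + g}{H + g}$
$c = -197$
$f{\left(141,j{\left(13,-3 \right)} \right)} - c = \frac{-83 + 141}{\left(11 - 156\right) + 141} - -197 = \frac{1}{\left(11 - 156\right) + 141} \cdot 58 + 197 = \frac{1}{-145 + 141} \cdot 58 + 197 = \frac{1}{-4} \cdot 58 + 197 = \left(- \frac{1}{4}\right) 58 + 197 = - \frac{29}{2} + 197 = \frac{365}{2}$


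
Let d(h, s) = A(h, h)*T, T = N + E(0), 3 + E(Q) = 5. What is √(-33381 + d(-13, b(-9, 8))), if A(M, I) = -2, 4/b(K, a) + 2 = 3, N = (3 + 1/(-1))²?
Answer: I*√33393 ≈ 182.74*I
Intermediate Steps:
E(Q) = 2 (E(Q) = -3 + 5 = 2)
N = 4 (N = (3 - 1)² = 2² = 4)
b(K, a) = 4 (b(K, a) = 4/(-2 + 3) = 4/1 = 4*1 = 4)
T = 6 (T = 4 + 2 = 6)
d(h, s) = -12 (d(h, s) = -2*6 = -12)
√(-33381 + d(-13, b(-9, 8))) = √(-33381 - 12) = √(-33393) = I*√33393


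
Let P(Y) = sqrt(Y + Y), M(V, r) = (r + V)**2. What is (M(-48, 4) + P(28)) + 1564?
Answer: 3500 + 2*sqrt(14) ≈ 3507.5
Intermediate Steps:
M(V, r) = (V + r)**2
P(Y) = sqrt(2)*sqrt(Y) (P(Y) = sqrt(2*Y) = sqrt(2)*sqrt(Y))
(M(-48, 4) + P(28)) + 1564 = ((-48 + 4)**2 + sqrt(2)*sqrt(28)) + 1564 = ((-44)**2 + sqrt(2)*(2*sqrt(7))) + 1564 = (1936 + 2*sqrt(14)) + 1564 = 3500 + 2*sqrt(14)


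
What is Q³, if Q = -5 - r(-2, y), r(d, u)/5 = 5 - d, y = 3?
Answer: -64000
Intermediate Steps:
r(d, u) = 25 - 5*d (r(d, u) = 5*(5 - d) = 25 - 5*d)
Q = -40 (Q = -5 - (25 - 5*(-2)) = -5 - (25 + 10) = -5 - 1*35 = -5 - 35 = -40)
Q³ = (-40)³ = -64000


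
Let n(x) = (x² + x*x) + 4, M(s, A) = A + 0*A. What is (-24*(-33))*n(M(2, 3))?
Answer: 17424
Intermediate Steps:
M(s, A) = A (M(s, A) = A + 0 = A)
n(x) = 4 + 2*x² (n(x) = (x² + x²) + 4 = 2*x² + 4 = 4 + 2*x²)
(-24*(-33))*n(M(2, 3)) = (-24*(-33))*(4 + 2*3²) = 792*(4 + 2*9) = 792*(4 + 18) = 792*22 = 17424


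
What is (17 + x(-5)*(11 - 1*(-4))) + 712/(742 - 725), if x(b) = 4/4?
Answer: 1256/17 ≈ 73.882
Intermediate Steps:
x(b) = 1 (x(b) = 4*(¼) = 1)
(17 + x(-5)*(11 - 1*(-4))) + 712/(742 - 725) = (17 + 1*(11 - 1*(-4))) + 712/(742 - 725) = (17 + 1*(11 + 4)) + 712/17 = (17 + 1*15) + 712*(1/17) = (17 + 15) + 712/17 = 32 + 712/17 = 1256/17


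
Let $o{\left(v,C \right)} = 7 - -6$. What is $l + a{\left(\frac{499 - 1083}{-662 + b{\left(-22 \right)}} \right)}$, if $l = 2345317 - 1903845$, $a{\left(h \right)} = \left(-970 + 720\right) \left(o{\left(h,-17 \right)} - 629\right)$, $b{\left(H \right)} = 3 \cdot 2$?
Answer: $595472$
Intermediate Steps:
$o{\left(v,C \right)} = 13$ ($o{\left(v,C \right)} = 7 + 6 = 13$)
$b{\left(H \right)} = 6$
$a{\left(h \right)} = 154000$ ($a{\left(h \right)} = \left(-970 + 720\right) \left(13 - 629\right) = \left(-250\right) \left(-616\right) = 154000$)
$l = 441472$
$l + a{\left(\frac{499 - 1083}{-662 + b{\left(-22 \right)}} \right)} = 441472 + 154000 = 595472$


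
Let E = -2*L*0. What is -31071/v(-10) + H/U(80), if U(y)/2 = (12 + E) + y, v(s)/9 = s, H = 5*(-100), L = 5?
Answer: 118168/345 ≈ 342.52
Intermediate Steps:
H = -500
E = 0 (E = -2*5*0 = -10*0 = 0)
v(s) = 9*s
U(y) = 24 + 2*y (U(y) = 2*((12 + 0) + y) = 2*(12 + y) = 24 + 2*y)
-31071/v(-10) + H/U(80) = -31071/(9*(-10)) - 500/(24 + 2*80) = -31071/(-90) - 500/(24 + 160) = -31071*(-1/90) - 500/184 = 10357/30 - 500*1/184 = 10357/30 - 125/46 = 118168/345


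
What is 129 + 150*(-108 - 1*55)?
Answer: -24321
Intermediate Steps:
129 + 150*(-108 - 1*55) = 129 + 150*(-108 - 55) = 129 + 150*(-163) = 129 - 24450 = -24321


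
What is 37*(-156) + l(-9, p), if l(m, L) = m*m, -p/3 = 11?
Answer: -5691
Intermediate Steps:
p = -33 (p = -3*11 = -33)
l(m, L) = m²
37*(-156) + l(-9, p) = 37*(-156) + (-9)² = -5772 + 81 = -5691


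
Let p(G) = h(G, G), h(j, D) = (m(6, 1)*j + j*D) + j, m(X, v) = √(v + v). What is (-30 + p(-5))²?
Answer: 150 + 100*√2 ≈ 291.42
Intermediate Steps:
m(X, v) = √2*√v (m(X, v) = √(2*v) = √2*√v)
h(j, D) = j + D*j + j*√2 (h(j, D) = ((√2*√1)*j + j*D) + j = ((√2*1)*j + D*j) + j = (√2*j + D*j) + j = (j*√2 + D*j) + j = (D*j + j*√2) + j = j + D*j + j*√2)
p(G) = G*(1 + G + √2)
(-30 + p(-5))² = (-30 - 5*(1 - 5 + √2))² = (-30 - 5*(-4 + √2))² = (-30 + (20 - 5*√2))² = (-10 - 5*√2)²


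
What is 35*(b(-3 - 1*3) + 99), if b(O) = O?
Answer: 3255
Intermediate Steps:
35*(b(-3 - 1*3) + 99) = 35*((-3 - 1*3) + 99) = 35*((-3 - 3) + 99) = 35*(-6 + 99) = 35*93 = 3255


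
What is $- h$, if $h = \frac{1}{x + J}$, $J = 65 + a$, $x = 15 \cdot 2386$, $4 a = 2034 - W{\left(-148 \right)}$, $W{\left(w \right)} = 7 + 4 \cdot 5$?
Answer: $- \frac{4}{145427} \approx -2.7505 \cdot 10^{-5}$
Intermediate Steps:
$W{\left(w \right)} = 27$ ($W{\left(w \right)} = 7 + 20 = 27$)
$a = \frac{2007}{4}$ ($a = \frac{2034 - 27}{4} = \frac{1}{4} \cdot 2007 = \frac{2007}{4} \approx 501.75$)
$x = 35790$
$J = \frac{2267}{4}$ ($J = 65 + \frac{2007}{4} = \frac{2267}{4} \approx 566.75$)
$h = \frac{4}{145427}$ ($h = \frac{1}{35790 + \frac{2267}{4}} = \frac{1}{\frac{145427}{4}} = \frac{4}{145427} \approx 2.7505 \cdot 10^{-5}$)
$- h = \left(-1\right) \frac{4}{145427} = - \frac{4}{145427}$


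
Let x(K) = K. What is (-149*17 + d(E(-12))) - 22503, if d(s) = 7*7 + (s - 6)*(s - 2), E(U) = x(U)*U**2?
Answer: 2974833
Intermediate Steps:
E(U) = U**3 (E(U) = U*U**2 = U**3)
d(s) = 49 + (-6 + s)*(-2 + s)
(-149*17 + d(E(-12))) - 22503 = (-149*17 + (61 + ((-12)**3)**2 - 8*(-12)**3)) - 22503 = (-2533 + (61 + (-1728)**2 - 8*(-1728))) - 22503 = (-2533 + (61 + 2985984 + 13824)) - 22503 = (-2533 + 2999869) - 22503 = 2997336 - 22503 = 2974833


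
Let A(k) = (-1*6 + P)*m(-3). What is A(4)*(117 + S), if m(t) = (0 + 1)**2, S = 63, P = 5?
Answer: -180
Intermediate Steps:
m(t) = 1 (m(t) = 1**2 = 1)
A(k) = -1 (A(k) = (-1*6 + 5)*1 = (-6 + 5)*1 = -1*1 = -1)
A(4)*(117 + S) = -(117 + 63) = -1*180 = -180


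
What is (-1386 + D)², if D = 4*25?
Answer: 1653796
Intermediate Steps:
D = 100
(-1386 + D)² = (-1386 + 100)² = (-1286)² = 1653796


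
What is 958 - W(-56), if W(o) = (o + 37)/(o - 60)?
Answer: 111109/116 ≈ 957.84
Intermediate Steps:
W(o) = (37 + o)/(-60 + o)
958 - W(-56) = 958 - (37 - 56)/(-60 - 56) = 958 - (-19)/(-116) = 958 - (-1)*(-19)/116 = 958 - 1*19/116 = 958 - 19/116 = 111109/116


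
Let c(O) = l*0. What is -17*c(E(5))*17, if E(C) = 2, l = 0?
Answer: 0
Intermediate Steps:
c(O) = 0 (c(O) = 0*0 = 0)
-17*c(E(5))*17 = -17*0*17 = 0*17 = 0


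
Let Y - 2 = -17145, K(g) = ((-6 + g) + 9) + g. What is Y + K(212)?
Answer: -16716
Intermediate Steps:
K(g) = 3 + 2*g (K(g) = (3 + g) + g = 3 + 2*g)
Y = -17143 (Y = 2 - 17145 = -17143)
Y + K(212) = -17143 + (3 + 2*212) = -17143 + (3 + 424) = -17143 + 427 = -16716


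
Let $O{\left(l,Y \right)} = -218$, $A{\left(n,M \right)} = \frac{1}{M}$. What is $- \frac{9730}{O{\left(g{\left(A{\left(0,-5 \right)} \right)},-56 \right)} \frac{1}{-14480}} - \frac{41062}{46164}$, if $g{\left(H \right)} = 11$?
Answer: $- \frac{1626018344279}{2515938} \approx -6.4629 \cdot 10^{5}$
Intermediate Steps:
$- \frac{9730}{O{\left(g{\left(A{\left(0,-5 \right)} \right)},-56 \right)} \frac{1}{-14480}} - \frac{41062}{46164} = - \frac{9730}{\left(-218\right) \frac{1}{-14480}} - \frac{41062}{46164} = - \frac{9730}{\left(-218\right) \left(- \frac{1}{14480}\right)} - \frac{20531}{23082} = - \frac{9730}{\frac{109}{7240}} - \frac{20531}{23082} = \left(-9730\right) \frac{7240}{109} - \frac{20531}{23082} = - \frac{70445200}{109} - \frac{20531}{23082} = - \frac{1626018344279}{2515938}$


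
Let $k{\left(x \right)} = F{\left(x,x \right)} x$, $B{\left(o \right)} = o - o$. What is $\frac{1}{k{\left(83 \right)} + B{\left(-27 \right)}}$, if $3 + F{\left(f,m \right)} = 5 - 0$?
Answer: $\frac{1}{166} \approx 0.0060241$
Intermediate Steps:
$F{\left(f,m \right)} = 2$ ($F{\left(f,m \right)} = -3 + \left(5 - 0\right) = -3 + \left(5 + 0\right) = -3 + 5 = 2$)
$B{\left(o \right)} = 0$
$k{\left(x \right)} = 2 x$
$\frac{1}{k{\left(83 \right)} + B{\left(-27 \right)}} = \frac{1}{2 \cdot 83 + 0} = \frac{1}{166 + 0} = \frac{1}{166}$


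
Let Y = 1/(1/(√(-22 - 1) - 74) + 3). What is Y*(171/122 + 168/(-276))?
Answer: 36541175/137628688 + 2225*I*√23/137628688 ≈ 0.26551 + 7.7533e-5*I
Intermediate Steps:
Y = 1/(3 + 1/(-74 + I*√23)) (Y = 1/(1/(√(-23) - 74) + 3) = 1/(1/(I*√23 - 74) + 3) = 1/(1/(-74 + I*√23) + 3) = 1/(3 + 1/(-74 + I*√23)) ≈ 0.33484 + 9.78e-5*I)
Y*(171/122 + 168/(-276)) = (16423/49048 + I*√23/49048)*(171/122 + 168/(-276)) = (16423/49048 + I*√23/49048)*(171*(1/122) + 168*(-1/276)) = (16423/49048 + I*√23/49048)*(171/122 - 14/23) = (16423/49048 + I*√23/49048)*(2225/2806) = 36541175/137628688 + 2225*I*√23/137628688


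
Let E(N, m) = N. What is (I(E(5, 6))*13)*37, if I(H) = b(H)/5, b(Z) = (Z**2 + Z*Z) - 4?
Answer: 22126/5 ≈ 4425.2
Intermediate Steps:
b(Z) = -4 + 2*Z**2 (b(Z) = (Z**2 + Z**2) - 4 = 2*Z**2 - 4 = -4 + 2*Z**2)
I(H) = -4/5 + 2*H**2/5 (I(H) = (-4 + 2*H**2)/5 = (-4 + 2*H**2)*(1/5) = -4/5 + 2*H**2/5)
(I(E(5, 6))*13)*37 = ((-4/5 + (2/5)*5**2)*13)*37 = ((-4/5 + (2/5)*25)*13)*37 = ((-4/5 + 10)*13)*37 = ((46/5)*13)*37 = (598/5)*37 = 22126/5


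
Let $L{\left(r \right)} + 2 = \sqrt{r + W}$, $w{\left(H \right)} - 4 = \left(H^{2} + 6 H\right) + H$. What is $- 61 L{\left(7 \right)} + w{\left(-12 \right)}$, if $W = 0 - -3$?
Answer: $186 - 61 \sqrt{10} \approx -6.8989$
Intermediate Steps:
$W = 3$ ($W = 0 + 3 = 3$)
$w{\left(H \right)} = 4 + H^{2} + 7 H$ ($w{\left(H \right)} = 4 + \left(\left(H^{2} + 6 H\right) + H\right) = 4 + \left(H^{2} + 7 H\right) = 4 + H^{2} + 7 H$)
$L{\left(r \right)} = -2 + \sqrt{3 + r}$ ($L{\left(r \right)} = -2 + \sqrt{r + 3} = -2 + \sqrt{3 + r}$)
$- 61 L{\left(7 \right)} + w{\left(-12 \right)} = - 61 \left(-2 + \sqrt{3 + 7}\right) + \left(4 + \left(-12\right)^{2} + 7 \left(-12\right)\right) = - 61 \left(-2 + \sqrt{10}\right) + \left(4 + 144 - 84\right) = \left(122 - 61 \sqrt{10}\right) + 64 = 186 - 61 \sqrt{10}$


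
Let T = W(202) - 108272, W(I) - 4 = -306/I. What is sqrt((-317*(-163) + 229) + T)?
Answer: I*sqrt(575025421)/101 ≈ 237.42*I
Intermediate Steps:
W(I) = 4 - 306/I
T = -10935221/101 (T = (4 - 306/202) - 108272 = (4 - 306*1/202) - 108272 = (4 - 153/101) - 108272 = 251/101 - 108272 = -10935221/101 ≈ -1.0827e+5)
sqrt((-317*(-163) + 229) + T) = sqrt((-317*(-163) + 229) - 10935221/101) = sqrt((51671 + 229) - 10935221/101) = sqrt(51900 - 10935221/101) = sqrt(-5693321/101) = I*sqrt(575025421)/101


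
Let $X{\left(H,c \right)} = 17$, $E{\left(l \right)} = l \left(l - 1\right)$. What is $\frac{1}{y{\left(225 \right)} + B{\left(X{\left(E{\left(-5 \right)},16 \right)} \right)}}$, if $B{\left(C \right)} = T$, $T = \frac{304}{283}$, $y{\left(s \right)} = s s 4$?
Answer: $\frac{283}{57307804} \approx 4.9382 \cdot 10^{-6}$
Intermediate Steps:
$y{\left(s \right)} = 4 s^{2}$ ($y{\left(s \right)} = s^{2} \cdot 4 = 4 s^{2}$)
$E{\left(l \right)} = l \left(-1 + l\right)$
$T = \frac{304}{283}$ ($T = 304 \cdot \frac{1}{283} = \frac{304}{283} \approx 1.0742$)
$B{\left(C \right)} = \frac{304}{283}$
$\frac{1}{y{\left(225 \right)} + B{\left(X{\left(E{\left(-5 \right)},16 \right)} \right)}} = \frac{1}{4 \cdot 225^{2} + \frac{304}{283}} = \frac{1}{4 \cdot 50625 + \frac{304}{283}} = \frac{1}{202500 + \frac{304}{283}} = \frac{1}{\frac{57307804}{283}} = \frac{283}{57307804}$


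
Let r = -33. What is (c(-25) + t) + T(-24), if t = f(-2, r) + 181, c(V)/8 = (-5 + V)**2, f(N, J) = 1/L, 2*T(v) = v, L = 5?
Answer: 36846/5 ≈ 7369.2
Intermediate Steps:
T(v) = v/2
f(N, J) = 1/5
c(V) = 8*(-5 + V)**2
t = 906/5 (t = 1/5 + 181 = 906/5 ≈ 181.20)
(c(-25) + t) + T(-24) = (8*(-5 - 25)**2 + 906/5) + (1/2)*(-24) = (8*(-30)**2 + 906/5) - 12 = (8*900 + 906/5) - 12 = (7200 + 906/5) - 12 = 36906/5 - 12 = 36846/5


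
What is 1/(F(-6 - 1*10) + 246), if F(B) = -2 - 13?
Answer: 1/231 ≈ 0.0043290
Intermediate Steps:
F(B) = -15
1/(F(-6 - 1*10) + 246) = 1/(-15 + 246) = 1/231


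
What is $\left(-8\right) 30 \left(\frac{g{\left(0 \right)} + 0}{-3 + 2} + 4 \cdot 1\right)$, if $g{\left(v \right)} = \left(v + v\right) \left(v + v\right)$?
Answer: $-960$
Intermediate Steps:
$g{\left(v \right)} = 4 v^{2}$ ($g{\left(v \right)} = 2 v 2 v = 4 v^{2}$)
$\left(-8\right) 30 \left(\frac{g{\left(0 \right)} + 0}{-3 + 2} + 4 \cdot 1\right) = \left(-8\right) 30 \left(\frac{4 \cdot 0^{2} + 0}{-3 + 2} + 4 \cdot 1\right) = - 240 \left(\frac{4 \cdot 0 + 0}{-1} + 4\right) = - 240 \left(\left(0 + 0\right) \left(-1\right) + 4\right) = - 240 \left(0 \left(-1\right) + 4\right) = - 240 \left(0 + 4\right) = \left(-240\right) 4 = -960$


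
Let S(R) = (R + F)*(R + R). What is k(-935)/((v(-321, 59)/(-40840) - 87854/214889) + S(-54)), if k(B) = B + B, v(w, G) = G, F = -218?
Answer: -16411244841200/257802136505949 ≈ -0.063658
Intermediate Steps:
k(B) = 2*B
S(R) = 2*R*(-218 + R) (S(R) = (R - 218)*(R + R) = (-218 + R)*(2*R) = 2*R*(-218 + R))
k(-935)/((v(-321, 59)/(-40840) - 87854/214889) + S(-54)) = (2*(-935))/((59/(-40840) - 87854/214889) + 2*(-54)*(-218 - 54)) = -1870/((59*(-1/40840) - 87854*1/214889) + 2*(-54)*(-272)) = -1870/((-59/40840 - 87854/214889) + 29376) = -1870/(-3600635811/8776066760 + 29376) = -1870/257802136505949/8776066760 = -1870*8776066760/257802136505949 = -16411244841200/257802136505949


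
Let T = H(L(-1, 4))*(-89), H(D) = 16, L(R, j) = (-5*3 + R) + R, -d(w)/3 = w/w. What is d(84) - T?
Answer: 1421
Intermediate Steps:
d(w) = -3 (d(w) = -3*w/w = -3*1 = -3)
L(R, j) = -15 + 2*R (L(R, j) = (-15 + R) + R = -15 + 2*R)
T = -1424 (T = 16*(-89) = -1424)
d(84) - T = -3 - 1*(-1424) = -3 + 1424 = 1421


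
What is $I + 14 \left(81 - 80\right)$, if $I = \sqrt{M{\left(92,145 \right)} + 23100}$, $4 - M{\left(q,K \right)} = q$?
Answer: $14 + 2 \sqrt{5753} \approx 165.7$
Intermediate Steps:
$M{\left(q,K \right)} = 4 - q$
$I = 2 \sqrt{5753}$ ($I = \sqrt{\left(4 - 92\right) + 23100} = \sqrt{-88 + 23100} = \sqrt{23012} = 2 \sqrt{5753} \approx 151.7$)
$I + 14 \left(81 - 80\right) = 2 \sqrt{5753} + 14 \left(81 - 80\right) = 2 \sqrt{5753} + 14 \cdot 1 = 2 \sqrt{5753} + 14 = 14 + 2 \sqrt{5753}$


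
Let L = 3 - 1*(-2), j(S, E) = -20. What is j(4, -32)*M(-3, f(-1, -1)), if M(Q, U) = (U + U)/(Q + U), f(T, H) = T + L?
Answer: -160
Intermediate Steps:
L = 5 (L = 3 + 2 = 5)
f(T, H) = 5 + T (f(T, H) = T + 5 = 5 + T)
M(Q, U) = 2*U/(Q + U) (M(Q, U) = (2*U)/(Q + U) = 2*U/(Q + U))
j(4, -32)*M(-3, f(-1, -1)) = -40*(5 - 1)/(-3 + (5 - 1)) = -40*4/(-3 + 4) = -40*4/1 = -40*4 = -20*8 = -160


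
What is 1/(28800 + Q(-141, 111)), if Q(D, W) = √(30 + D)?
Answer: 9600/276480037 - I*√111/829440111 ≈ 3.4722e-5 - 1.2702e-8*I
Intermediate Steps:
1/(28800 + Q(-141, 111)) = 1/(28800 + √(30 - 141)) = 1/(28800 + √(-111)) = 1/(28800 + I*√111)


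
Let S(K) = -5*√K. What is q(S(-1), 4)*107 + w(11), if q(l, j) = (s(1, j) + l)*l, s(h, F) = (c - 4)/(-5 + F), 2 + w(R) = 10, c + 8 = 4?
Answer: -2667 - 4280*I ≈ -2667.0 - 4280.0*I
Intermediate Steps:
c = -4 (c = -8 + 4 = -4)
w(R) = 8 (w(R) = -2 + 10 = 8)
s(h, F) = -8/(-5 + F) (s(h, F) = (-4 - 4)/(-5 + F) = -8/(-5 + F))
q(l, j) = l*(l - 8/(-5 + j)) (q(l, j) = (-8/(-5 + j) + l)*l = (l - 8/(-5 + j))*l = l*(l - 8/(-5 + j)))
q(S(-1), 4)*107 + w(11) = ((-5*I)*(-8 + (-5*I)*(-5 + 4))/(-5 + 4))*107 + 8 = (-5*I*(-8 - 5*I*(-1))/(-1))*107 + 8 = (-5*I*(-1)*(-8 + 5*I))*107 + 8 = (5*I*(-8 + 5*I))*107 + 8 = 535*I*(-8 + 5*I) + 8 = 8 + 535*I*(-8 + 5*I)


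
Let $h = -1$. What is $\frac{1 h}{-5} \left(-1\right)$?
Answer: $- \frac{1}{5} \approx -0.2$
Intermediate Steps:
$\frac{1 h}{-5} \left(-1\right) = \frac{1 \left(-1\right)}{-5} \left(-1\right) = \left(-1\right) \left(- \frac{1}{5}\right) \left(-1\right) = \frac{1}{5} \left(-1\right) = - \frac{1}{5}$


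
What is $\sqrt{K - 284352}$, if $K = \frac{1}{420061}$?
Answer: $\frac{i \sqrt{50174264054133731}}{420061} \approx 533.25 i$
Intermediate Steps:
$K = \frac{1}{420061} \approx 2.3806 \cdot 10^{-6}$
$\sqrt{K - 284352} = \sqrt{\frac{1}{420061} - 284352} = \sqrt{- \frac{119445185471}{420061}} = \frac{i \sqrt{50174264054133731}}{420061}$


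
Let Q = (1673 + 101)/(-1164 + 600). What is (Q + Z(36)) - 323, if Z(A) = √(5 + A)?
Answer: -91973/282 + √41 ≈ -319.74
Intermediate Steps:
Q = -887/282 (Q = 1774/(-564) = 1774*(-1/564) = -887/282 ≈ -3.1454)
(Q + Z(36)) - 323 = (-887/282 + √(5 + 36)) - 323 = (-887/282 + √41) - 323 = -91973/282 + √41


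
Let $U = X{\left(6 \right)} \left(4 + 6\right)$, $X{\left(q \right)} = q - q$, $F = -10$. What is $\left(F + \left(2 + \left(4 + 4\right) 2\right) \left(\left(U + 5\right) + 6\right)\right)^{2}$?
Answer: $35344$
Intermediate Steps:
$X{\left(q \right)} = 0$
$U = 0$ ($U = 0 \left(4 + 6\right) = 0 \cdot 10 = 0$)
$\left(F + \left(2 + \left(4 + 4\right) 2\right) \left(\left(U + 5\right) + 6\right)\right)^{2} = \left(-10 + \left(2 + \left(4 + 4\right) 2\right) \left(\left(0 + 5\right) + 6\right)\right)^{2} = \left(-10 + \left(2 + 8 \cdot 2\right) \left(5 + 6\right)\right)^{2} = \left(-10 + \left(2 + 16\right) 11\right)^{2} = \left(-10 + 18 \cdot 11\right)^{2} = \left(-10 + 198\right)^{2} = 188^{2} = 35344$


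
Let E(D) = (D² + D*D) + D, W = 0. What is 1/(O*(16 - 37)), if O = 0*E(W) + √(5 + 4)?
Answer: -1/63 ≈ -0.015873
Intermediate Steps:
E(D) = D + 2*D² (E(D) = (D² + D²) + D = 2*D² + D = D + 2*D²)
O = 3 (O = 0*(0*(1 + 2*0)) + √(5 + 4) = 0*(0*(1 + 0)) + √9 = 0*(0*1) + 3 = 0*0 + 3 = 0 + 3 = 3)
1/(O*(16 - 37)) = 1/(3*(16 - 37)) = 1/(3*(-21)) = 1/(-63) = -1/63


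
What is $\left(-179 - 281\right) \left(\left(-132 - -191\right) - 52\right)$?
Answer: $-3220$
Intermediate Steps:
$\left(-179 - 281\right) \left(\left(-132 - -191\right) - 52\right) = - 460 \left(\left(-132 + 191\right) - 52\right) = - 460 \left(59 - 52\right) = \left(-460\right) 7 = -3220$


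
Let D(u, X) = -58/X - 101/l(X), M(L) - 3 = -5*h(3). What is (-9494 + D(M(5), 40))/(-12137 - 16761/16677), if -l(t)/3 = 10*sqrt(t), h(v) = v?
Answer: 1055704131/1349503400 - 187153*sqrt(10)/13495034000 ≈ 0.78225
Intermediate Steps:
l(t) = -30*sqrt(t)
M(L) = -12 (M(L) = 3 - 5*3 = 3 - 15 = -12)
D(u, X) = -58/X + 101/(30*sqrt(X)) (D(u, X) = -58/X - 101*(-1/(30*sqrt(X))) = -58/X - (-101)/(30*sqrt(X)) = -58/X + 101/(30*sqrt(X)))
(-9494 + D(M(5), 40))/(-12137 - 16761/16677) = (-9494 + (-58/40 + 101/(30*sqrt(40))))/(-12137 - 16761/16677) = (-9494 + (-58*1/40 + 101*(sqrt(10)/20)/30))/(-12137 - 16761*1/16677) = (-9494 + (-29/20 + 101*sqrt(10)/600))/(-12137 - 5587/5559) = (-189909/20 + 101*sqrt(10)/600)/(-67475170/5559) = (-189909/20 + 101*sqrt(10)/600)*(-5559/67475170) = 1055704131/1349503400 - 187153*sqrt(10)/13495034000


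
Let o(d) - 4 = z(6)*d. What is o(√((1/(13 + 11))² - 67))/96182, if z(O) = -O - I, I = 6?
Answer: 2/48091 - I*√38591/192364 ≈ 4.1588e-5 - 0.0010212*I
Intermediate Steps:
z(O) = -6 - O (z(O) = -O - 1*6 = -O - 6 = -6 - O)
o(d) = 4 - 12*d (o(d) = 4 + (-6 - 1*6)*d = 4 + (-6 - 6)*d = 4 - 12*d)
o(√((1/(13 + 11))² - 67))/96182 = (4 - 12*√((1/(13 + 11))² - 67))/96182 = (4 - 12*√((1/24)² - 67))*(1/96182) = (4 - 12*√(1/576 - 67))*(1/96182) = (4 - I*√38591/2)*(1/96182) = 2/48091 - I*√38591/192364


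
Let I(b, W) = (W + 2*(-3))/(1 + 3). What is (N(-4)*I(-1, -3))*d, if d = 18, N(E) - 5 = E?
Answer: -81/2 ≈ -40.500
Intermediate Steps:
I(b, W) = -3/2 + W/4 (I(b, W) = (W - 6)/4 = (-6 + W)*(1/4) = -3/2 + W/4)
N(E) = 5 + E
(N(-4)*I(-1, -3))*d = ((5 - 4)*(-3/2 + (1/4)*(-3)))*18 = (1*(-3/2 - 3/4))*18 = (1*(-9/4))*18 = -9/4*18 = -81/2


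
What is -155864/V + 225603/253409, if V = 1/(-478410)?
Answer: 18895922609507763/253409 ≈ 7.4567e+10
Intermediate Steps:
V = -1/478410 ≈ -2.0903e-6
-155864/V + 225603/253409 = -155864/(-1/478410) + 225603/253409 = -155864*(-478410) + 225603*(1/253409) = 74566896240 + 225603/253409 = 18895922609507763/253409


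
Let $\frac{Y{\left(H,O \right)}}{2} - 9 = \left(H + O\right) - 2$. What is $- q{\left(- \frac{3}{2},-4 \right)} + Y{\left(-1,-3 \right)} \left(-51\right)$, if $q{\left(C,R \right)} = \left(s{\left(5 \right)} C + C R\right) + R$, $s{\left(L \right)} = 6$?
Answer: $-299$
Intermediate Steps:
$q{\left(C,R \right)} = R + 6 C + C R$ ($q{\left(C,R \right)} = \left(6 C + C R\right) + R = R + 6 C + C R$)
$Y{\left(H,O \right)} = 14 + 2 H + 2 O$ ($Y{\left(H,O \right)} = 18 + 2 \left(\left(H + O\right) - 2\right) = 18 + 2 \left(-2 + H + O\right) = 18 + \left(-4 + 2 H + 2 O\right) = 14 + 2 H + 2 O$)
$- q{\left(- \frac{3}{2},-4 \right)} + Y{\left(-1,-3 \right)} \left(-51\right) = - (-4 + 6 \left(- \frac{3}{2}\right) + - \frac{3}{2} \left(-4\right)) + \left(14 + 2 \left(-1\right) + 2 \left(-3\right)\right) \left(-51\right) = - (-4 + 6 \left(\left(-3\right) \frac{1}{2}\right) + \left(-3\right) \frac{1}{2} \left(-4\right)) + \left(14 - 2 - 6\right) \left(-51\right) = - (-4 + 6 \left(- \frac{3}{2}\right) - -6) + 6 \left(-51\right) = - (-4 - 9 + 6) - 306 = \left(-1\right) \left(-7\right) - 306 = 7 - 306 = -299$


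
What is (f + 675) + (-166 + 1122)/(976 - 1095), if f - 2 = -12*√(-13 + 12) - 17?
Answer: 77584/119 - 12*I ≈ 651.97 - 12.0*I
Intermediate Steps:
f = -15 - 12*I (f = 2 + (-12*√(-13 + 12) - 17) = 2 + (-12*I - 17) = 2 + (-17 - 12*I) = -15 - 12*I ≈ -15.0 - 12.0*I)
(f + 675) + (-166 + 1122)/(976 - 1095) = ((-15 - 12*I) + 675) + (-166 + 1122)/(976 - 1095) = (660 - 12*I) + 956/(-119) = (660 - 12*I) + 956*(-1/119) = (660 - 12*I) - 956/119 = 77584/119 - 12*I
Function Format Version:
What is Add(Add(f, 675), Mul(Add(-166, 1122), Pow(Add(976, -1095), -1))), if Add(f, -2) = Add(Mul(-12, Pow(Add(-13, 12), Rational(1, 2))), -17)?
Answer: Add(Rational(77584, 119), Mul(-12, I)) ≈ Add(651.97, Mul(-12.000, I))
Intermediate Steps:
f = Add(-15, Mul(-12, I)) (f = Add(2, Add(Mul(-12, Pow(Add(-13, 12), Rational(1, 2))), -17)) = Add(2, Add(Mul(-12, Pow(-1, Rational(1, 2))), -17)) = Add(2, Add(Mul(-12, I), -17)) = Add(2, Add(-17, Mul(-12, I))) = Add(-15, Mul(-12, I)) ≈ Add(-15.000, Mul(-12.000, I)))
Add(Add(f, 675), Mul(Add(-166, 1122), Pow(Add(976, -1095), -1))) = Add(Add(Add(-15, Mul(-12, I)), 675), Mul(Add(-166, 1122), Pow(Add(976, -1095), -1))) = Add(Add(660, Mul(-12, I)), Mul(956, Pow(-119, -1))) = Add(Add(660, Mul(-12, I)), Mul(956, Rational(-1, 119))) = Add(Add(660, Mul(-12, I)), Rational(-956, 119)) = Add(Rational(77584, 119), Mul(-12, I))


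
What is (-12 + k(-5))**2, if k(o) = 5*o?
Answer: 1369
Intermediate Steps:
(-12 + k(-5))**2 = (-12 + 5*(-5))**2 = (-12 - 25)**2 = (-37)**2 = 1369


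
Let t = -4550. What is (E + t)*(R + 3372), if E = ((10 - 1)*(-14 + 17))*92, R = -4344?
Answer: 2008152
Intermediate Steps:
E = 2484 (E = (9*3)*92 = 27*92 = 2484)
(E + t)*(R + 3372) = (2484 - 4550)*(-4344 + 3372) = -2066*(-972) = 2008152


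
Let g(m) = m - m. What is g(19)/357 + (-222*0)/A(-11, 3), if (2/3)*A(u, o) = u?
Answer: 0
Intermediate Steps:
A(u, o) = 3*u/2
g(m) = 0
g(19)/357 + (-222*0)/A(-11, 3) = 0/357 + (-222*0)/(((3/2)*(-11))) = 0*(1/357) + 0/(-33/2) = 0 + 0*(-2/33) = 0 + 0 = 0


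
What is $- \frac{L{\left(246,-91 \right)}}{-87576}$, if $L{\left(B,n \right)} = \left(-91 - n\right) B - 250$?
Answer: $- \frac{125}{43788} \approx -0.0028547$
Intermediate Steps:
$L{\left(B,n \right)} = -250 + B \left(-91 - n\right)$ ($L{\left(B,n \right)} = B \left(-91 - n\right) - 250 = -250 + B \left(-91 - n\right)$)
$- \frac{L{\left(246,-91 \right)}}{-87576} = - \frac{-250 - 22386 - 246 \left(-91\right)}{-87576} = - \frac{\left(-250 - 22386 + 22386\right) \left(-1\right)}{87576} = - \frac{\left(-250\right) \left(-1\right)}{87576} = \left(-1\right) \frac{125}{43788} = - \frac{125}{43788}$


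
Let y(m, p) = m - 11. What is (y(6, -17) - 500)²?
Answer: 255025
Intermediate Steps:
y(m, p) = -11 + m
(y(6, -17) - 500)² = ((-11 + 6) - 500)² = (-5 - 500)² = (-505)² = 255025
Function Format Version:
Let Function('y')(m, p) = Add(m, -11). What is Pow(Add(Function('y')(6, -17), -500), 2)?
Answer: 255025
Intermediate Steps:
Function('y')(m, p) = Add(-11, m)
Pow(Add(Function('y')(6, -17), -500), 2) = Pow(Add(Add(-11, 6), -500), 2) = Pow(Add(-5, -500), 2) = Pow(-505, 2) = 255025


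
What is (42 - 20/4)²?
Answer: 1369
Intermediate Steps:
(42 - 20/4)² = (42 - 4*5/4)² = (42 - 5)² = 37² = 1369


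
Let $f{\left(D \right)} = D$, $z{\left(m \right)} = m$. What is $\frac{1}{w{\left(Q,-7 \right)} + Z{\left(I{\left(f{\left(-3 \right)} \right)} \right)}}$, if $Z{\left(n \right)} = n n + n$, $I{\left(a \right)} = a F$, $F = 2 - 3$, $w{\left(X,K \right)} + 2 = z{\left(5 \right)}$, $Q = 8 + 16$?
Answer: $\frac{1}{15} \approx 0.066667$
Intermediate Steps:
$Q = 24$
$w{\left(X,K \right)} = 3$ ($w{\left(X,K \right)} = -2 + 5 = 3$)
$F = -1$ ($F = 2 - 3 = -1$)
$I{\left(a \right)} = - a$ ($I{\left(a \right)} = a \left(-1\right) = - a$)
$Z{\left(n \right)} = n + n^{2}$ ($Z{\left(n \right)} = n^{2} + n = n + n^{2}$)
$\frac{1}{w{\left(Q,-7 \right)} + Z{\left(I{\left(f{\left(-3 \right)} \right)} \right)}} = \frac{1}{3 + \left(-1\right) \left(-3\right) \left(1 - -3\right)} = \frac{1}{3 + 3 \left(1 + 3\right)} = \frac{1}{3 + 3 \cdot 4} = \frac{1}{3 + 12} = \frac{1}{15}$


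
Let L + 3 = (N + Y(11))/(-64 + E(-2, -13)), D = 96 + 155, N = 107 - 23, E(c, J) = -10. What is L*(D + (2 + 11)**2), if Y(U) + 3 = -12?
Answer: -61110/37 ≈ -1651.6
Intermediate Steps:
Y(U) = -15 (Y(U) = -3 - 12 = -15)
N = 84
D = 251
L = -291/74 (L = -3 + (84 - 15)/(-64 - 10) = -3 + 69/(-74) = -3 + 69*(-1/74) = -3 - 69/74 = -291/74 ≈ -3.9324)
L*(D + (2 + 11)**2) = -291*(251 + (2 + 11)**2)/74 = -291*(251 + 13**2)/74 = -291*(251 + 169)/74 = -291/74*420 = -61110/37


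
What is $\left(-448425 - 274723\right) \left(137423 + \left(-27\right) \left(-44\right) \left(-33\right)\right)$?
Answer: $-71026873412$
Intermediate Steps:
$\left(-448425 - 274723\right) \left(137423 + \left(-27\right) \left(-44\right) \left(-33\right)\right) = - 723148 \left(137423 + 1188 \left(-33\right)\right) = - 723148 \left(137423 - 39204\right) = \left(-723148\right) 98219 = -71026873412$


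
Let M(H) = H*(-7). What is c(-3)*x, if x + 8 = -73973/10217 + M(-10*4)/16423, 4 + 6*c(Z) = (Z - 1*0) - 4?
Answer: 2554348147/91523886 ≈ 27.909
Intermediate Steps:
M(H) = -7*H
c(Z) = -4/3 + Z/6 (c(Z) = -2/3 + ((Z - 1*0) - 4)/6 = -2/3 + ((Z + 0) - 4)/6 = -2/3 + (Z - 4)/6 = -2/3 + (-4 + Z)/6 = -2/3 + (-2/3 + Z/6) = -4/3 + Z/6)
x = -2554348147/167793791 (x = -8 + (-73973/10217 - (-70)*4/16423) = -8 + (-73973*1/10217 - 7*(-40)*(1/16423)) = -8 + (-73973/10217 + 280*(1/16423)) = -8 + (-73973/10217 + 280/16423) = -8 - 1211997819/167793791 = -2554348147/167793791 ≈ -15.223)
c(-3)*x = (-4/3 + (1/6)*(-3))*(-2554348147/167793791) = (-4/3 - 1/2)*(-2554348147/167793791) = -11/6*(-2554348147/167793791) = 2554348147/91523886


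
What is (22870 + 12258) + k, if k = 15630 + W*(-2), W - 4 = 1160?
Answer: 48430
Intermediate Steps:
W = 1164 (W = 4 + 1160 = 1164)
k = 13302 (k = 15630 + 1164*(-2) = 15630 - 2328 = 13302)
(22870 + 12258) + k = (22870 + 12258) + 13302 = 35128 + 13302 = 48430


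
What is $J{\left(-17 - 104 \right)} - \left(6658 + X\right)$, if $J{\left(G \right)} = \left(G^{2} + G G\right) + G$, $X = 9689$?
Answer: $12814$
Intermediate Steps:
$J{\left(G \right)} = G + 2 G^{2}$ ($J{\left(G \right)} = \left(G^{2} + G^{2}\right) + G = 2 G^{2} + G = G + 2 G^{2}$)
$J{\left(-17 - 104 \right)} - \left(6658 + X\right) = \left(-17 - 104\right) \left(1 + 2 \left(-17 - 104\right)\right) - \left(6658 + 9689\right) = \left(-17 - 104\right) \left(1 + 2 \left(-17 - 104\right)\right) - 16347 = - 121 \left(1 + 2 \left(-121\right)\right) - 16347 = - 121 \left(1 - 242\right) - 16347 = \left(-121\right) \left(-241\right) - 16347 = 29161 - 16347 = 12814$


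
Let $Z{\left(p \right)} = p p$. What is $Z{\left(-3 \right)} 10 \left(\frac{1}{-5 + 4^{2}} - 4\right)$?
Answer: $- \frac{3870}{11} \approx -351.82$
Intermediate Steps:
$Z{\left(p \right)} = p^{2}$
$Z{\left(-3 \right)} 10 \left(\frac{1}{-5 + 4^{2}} - 4\right) = \left(-3\right)^{2} \cdot 10 \left(\frac{1}{-5 + 4^{2}} - 4\right) = 9 \cdot 10 \left(\frac{1}{-5 + 16} - 4\right) = 90 \left(\frac{1}{11} - 4\right) = 90 \left(- \frac{43}{11}\right) = - \frac{3870}{11}$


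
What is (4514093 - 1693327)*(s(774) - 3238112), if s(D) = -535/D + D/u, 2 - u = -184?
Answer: -109579955506903661/11997 ≈ -9.1340e+12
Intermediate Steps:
u = 186 (u = 2 - 1*(-184) = 2 + 184 = 186)
s(D) = -535/D + D/186
(4514093 - 1693327)*(s(774) - 3238112) = (4514093 - 1693327)*((-535/774 + (1/186)*774) - 3238112) = 2820766*((-535*1/774 + 129/31) - 3238112) = 2820766*((-535/774 + 129/31) - 3238112) = 2820766*(83261/23994 - 3238112) = 2820766*(-77695176067/23994) = -109579955506903661/11997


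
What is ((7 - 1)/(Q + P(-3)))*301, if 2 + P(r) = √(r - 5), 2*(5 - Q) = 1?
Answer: 6020/19 - 4816*I*√2/19 ≈ 316.84 - 358.47*I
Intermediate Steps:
Q = 9/2 (Q = 5 - ½*1 = 5 - ½ = 9/2 ≈ 4.5000)
P(r) = -2 + √(-5 + r) (P(r) = -2 + √(r - 5) = -2 + √(-5 + r))
((7 - 1)/(Q + P(-3)))*301 = ((7 - 1)/(9/2 + (-2 + √(-5 - 3))))*301 = (6/(9/2 + (-2 + √(-8))))*301 = (6/(9/2 + (-2 + 2*I*√2)))*301 = (6/(5/2 + 2*I*√2))*301 = 1806/(5/2 + 2*I*√2)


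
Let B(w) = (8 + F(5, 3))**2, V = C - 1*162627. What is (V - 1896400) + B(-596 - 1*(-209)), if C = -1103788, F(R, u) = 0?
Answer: -3162751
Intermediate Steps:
V = -1266415 (V = -1103788 - 1*162627 = -1103788 - 162627 = -1266415)
B(w) = 64 (B(w) = (8 + 0)**2 = 8**2 = 64)
(V - 1896400) + B(-596 - 1*(-209)) = (-1266415 - 1896400) + 64 = -3162815 + 64 = -3162751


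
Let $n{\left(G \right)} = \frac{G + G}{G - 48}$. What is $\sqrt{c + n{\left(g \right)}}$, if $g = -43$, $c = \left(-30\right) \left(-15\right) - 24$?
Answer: $\frac{2 \sqrt{883883}}{91} \approx 20.663$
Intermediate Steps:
$c = 426$ ($c = 450 - 24 = 426$)
$n{\left(G \right)} = \frac{2 G}{-48 + G}$
$\sqrt{c + n{\left(g \right)}} = \sqrt{426 + 2 \left(-43\right) \frac{1}{-48 - 43}} = \sqrt{426 + 2 \left(-43\right) \frac{1}{-91}} = \sqrt{426 + 2 \left(-43\right) \left(- \frac{1}{91}\right)} = \sqrt{426 + \frac{86}{91}} = \sqrt{\frac{38852}{91}} = \frac{2 \sqrt{883883}}{91}$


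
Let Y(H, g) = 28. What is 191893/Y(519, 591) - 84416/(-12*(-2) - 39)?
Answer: 5242043/420 ≈ 12481.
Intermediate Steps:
191893/Y(519, 591) - 84416/(-12*(-2) - 39) = 191893/28 - 84416/(-12*(-2) - 39) = 191893*(1/28) - 84416/(24 - 39) = 191893/28 - 84416/(-15) = 191893/28 - 84416*(-1/15) = 191893/28 + 84416/15 = 5242043/420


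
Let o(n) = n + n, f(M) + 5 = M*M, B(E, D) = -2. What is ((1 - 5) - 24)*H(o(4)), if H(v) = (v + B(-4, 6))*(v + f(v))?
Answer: -11256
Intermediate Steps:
f(M) = -5 + M**2 (f(M) = -5 + M*M = -5 + M**2)
o(n) = 2*n
H(v) = (-2 + v)*(-5 + v + v**2) (H(v) = (v - 2)*(v + (-5 + v**2)) = (-2 + v)*(-5 + v + v**2))
((1 - 5) - 24)*H(o(4)) = ((1 - 5) - 24)*(10 + (2*4)**3 - (2*4)**2 - 14*4) = (-4 - 24)*(10 + 8**3 - 1*8**2 - 7*8) = -28*(10 + 512 - 1*64 - 56) = -28*(10 + 512 - 64 - 56) = -28*402 = -11256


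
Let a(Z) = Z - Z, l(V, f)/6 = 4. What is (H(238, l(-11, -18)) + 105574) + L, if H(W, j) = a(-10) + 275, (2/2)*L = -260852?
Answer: -155003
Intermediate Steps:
L = -260852
l(V, f) = 24 (l(V, f) = 6*4 = 24)
a(Z) = 0
H(W, j) = 275 (H(W, j) = 0 + 275 = 275)
(H(238, l(-11, -18)) + 105574) + L = (275 + 105574) - 260852 = 105849 - 260852 = -155003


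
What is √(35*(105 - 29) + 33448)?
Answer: 6*√1003 ≈ 190.02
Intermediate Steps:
√(35*(105 - 29) + 33448) = √(35*76 + 33448) = √(2660 + 33448) = √36108 = 6*√1003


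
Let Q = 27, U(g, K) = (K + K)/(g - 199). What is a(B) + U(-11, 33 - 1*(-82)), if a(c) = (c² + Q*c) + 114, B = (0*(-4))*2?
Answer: 2371/21 ≈ 112.90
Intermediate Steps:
U(g, K) = 2*K/(-199 + g) (U(g, K) = (2*K)/(-199 + g) = 2*K/(-199 + g))
B = 0 (B = 0*2 = 0)
a(c) = 114 + c² + 27*c (a(c) = (c² + 27*c) + 114 = 114 + c² + 27*c)
a(B) + U(-11, 33 - 1*(-82)) = (114 + 0² + 27*0) + 2*(33 - 1*(-82))/(-199 - 11) = (114 + 0 + 0) + 2*(33 + 82)/(-210) = 114 + 2*115*(-1/210) = 114 - 23/21 = 2371/21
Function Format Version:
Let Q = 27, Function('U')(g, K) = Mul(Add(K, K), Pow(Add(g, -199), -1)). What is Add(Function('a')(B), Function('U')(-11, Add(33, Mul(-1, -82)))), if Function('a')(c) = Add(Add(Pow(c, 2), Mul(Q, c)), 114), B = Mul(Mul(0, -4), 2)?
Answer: Rational(2371, 21) ≈ 112.90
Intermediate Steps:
Function('U')(g, K) = Mul(2, K, Pow(Add(-199, g), -1)) (Function('U')(g, K) = Mul(Mul(2, K), Pow(Add(-199, g), -1)) = Mul(2, K, Pow(Add(-199, g), -1)))
B = 0 (B = Mul(0, 2) = 0)
Function('a')(c) = Add(114, Pow(c, 2), Mul(27, c)) (Function('a')(c) = Add(Add(Pow(c, 2), Mul(27, c)), 114) = Add(114, Pow(c, 2), Mul(27, c)))
Add(Function('a')(B), Function('U')(-11, Add(33, Mul(-1, -82)))) = Add(Add(114, Pow(0, 2), Mul(27, 0)), Mul(2, Add(33, Mul(-1, -82)), Pow(Add(-199, -11), -1))) = Add(Add(114, 0, 0), Mul(2, Add(33, 82), Pow(-210, -1))) = Add(114, Mul(2, 115, Rational(-1, 210))) = Add(114, Rational(-23, 21)) = Rational(2371, 21)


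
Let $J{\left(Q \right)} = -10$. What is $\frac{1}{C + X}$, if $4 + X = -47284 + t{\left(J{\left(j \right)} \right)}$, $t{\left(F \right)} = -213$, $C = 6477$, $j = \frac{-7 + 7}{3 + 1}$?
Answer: $- \frac{1}{41024} \approx -2.4376 \cdot 10^{-5}$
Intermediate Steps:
$j = 0$ ($j = \frac{0}{4} = 0 \cdot \frac{1}{4} = 0$)
$X = -47501$ ($X = -4 - 47497 = -47501$)
$\frac{1}{C + X} = \frac{1}{6477 - 47501} = \frac{1}{-41024} = - \frac{1}{41024}$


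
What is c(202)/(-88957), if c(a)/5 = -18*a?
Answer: 18180/88957 ≈ 0.20437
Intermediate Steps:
c(a) = -90*a (c(a) = 5*(-18*a) = -90*a)
c(202)/(-88957) = -90*202/(-88957) = -18180*(-1/88957) = 18180/88957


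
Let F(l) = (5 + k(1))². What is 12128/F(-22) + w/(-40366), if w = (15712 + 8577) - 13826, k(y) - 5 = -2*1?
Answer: 3819447/20183 ≈ 189.24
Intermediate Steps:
k(y) = 3 (k(y) = 5 - 2*1 = 5 - 2 = 3)
w = 10463 (w = 24289 - 13826 = 10463)
F(l) = 64 (F(l) = (5 + 3)² = 8² = 64)
12128/F(-22) + w/(-40366) = 12128/64 + 10463/(-40366) = 12128*(1/64) + 10463*(-1/40366) = 379/2 - 10463/40366 = 3819447/20183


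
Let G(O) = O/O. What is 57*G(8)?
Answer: 57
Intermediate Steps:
G(O) = 1
57*G(8) = 57*1 = 57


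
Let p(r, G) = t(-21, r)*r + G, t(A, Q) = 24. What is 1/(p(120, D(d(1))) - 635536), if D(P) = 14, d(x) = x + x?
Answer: -1/632642 ≈ -1.5807e-6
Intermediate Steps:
d(x) = 2*x
p(r, G) = G + 24*r (p(r, G) = 24*r + G = G + 24*r)
1/(p(120, D(d(1))) - 635536) = 1/((14 + 24*120) - 635536) = 1/((14 + 2880) - 635536) = 1/(2894 - 635536) = 1/(-632642) = -1/632642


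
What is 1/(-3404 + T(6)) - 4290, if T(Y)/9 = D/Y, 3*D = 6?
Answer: -14590291/3401 ≈ -4290.0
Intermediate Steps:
D = 2 (D = (1/3)*6 = 2)
T(Y) = 18/Y (T(Y) = 9*(2/Y) = 18/Y)
1/(-3404 + T(6)) - 4290 = 1/(-3404 + 18/6) - 4290 = 1/(-3404 + 18*(1/6)) - 4290 = 1/(-3404 + 3) - 4290 = 1/(-3401) - 4290 = -1/3401 - 4290 = -14590291/3401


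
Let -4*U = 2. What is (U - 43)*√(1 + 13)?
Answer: -87*√14/2 ≈ -162.76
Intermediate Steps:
U = -½ (U = -¼*2 = -½ ≈ -0.50000)
(U - 43)*√(1 + 13) = (-½ - 43)*√(1 + 13) = -87*√14/2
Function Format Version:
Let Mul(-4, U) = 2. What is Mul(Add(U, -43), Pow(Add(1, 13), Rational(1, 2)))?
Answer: Mul(Rational(-87, 2), Pow(14, Rational(1, 2))) ≈ -162.76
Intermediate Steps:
U = Rational(-1, 2) (U = Mul(Rational(-1, 4), 2) = Rational(-1, 2) ≈ -0.50000)
Mul(Add(U, -43), Pow(Add(1, 13), Rational(1, 2))) = Mul(Add(Rational(-1, 2), -43), Pow(Add(1, 13), Rational(1, 2))) = Mul(Rational(-87, 2), Pow(14, Rational(1, 2)))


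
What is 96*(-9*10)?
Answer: -8640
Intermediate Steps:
96*(-9*10) = 96*(-90) = -8640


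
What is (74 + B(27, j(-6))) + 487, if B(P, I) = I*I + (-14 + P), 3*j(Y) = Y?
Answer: 578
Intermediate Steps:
j(Y) = Y/3
B(P, I) = -14 + P + I**2 (B(P, I) = I**2 + (-14 + P) = -14 + P + I**2)
(74 + B(27, j(-6))) + 487 = (74 + (-14 + 27 + ((1/3)*(-6))**2)) + 487 = (74 + (-14 + 27 + (-2)**2)) + 487 = (74 + (-14 + 27 + 4)) + 487 = (74 + 17) + 487 = 91 + 487 = 578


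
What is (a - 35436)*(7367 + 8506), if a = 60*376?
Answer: -204380748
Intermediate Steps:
a = 22560
(a - 35436)*(7367 + 8506) = (22560 - 35436)*(7367 + 8506) = -12876*15873 = -204380748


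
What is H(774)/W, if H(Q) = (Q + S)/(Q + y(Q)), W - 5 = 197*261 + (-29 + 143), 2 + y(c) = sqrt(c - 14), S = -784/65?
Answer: 4779259/249238145520 - 24763*sqrt(190)/498476291040 ≈ 1.8491e-5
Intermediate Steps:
S = -784/65 (S = -784*1/65 = -784/65 ≈ -12.062)
y(c) = -2 + sqrt(-14 + c) (y(c) = -2 + sqrt(c - 14) = -2 + sqrt(-14 + c))
W = 51536 (W = 5 + (197*261 + (-29 + 143)) = 5 + (51417 + 114) = 5 + 51531 = 51536)
H(Q) = (-784/65 + Q)/(-2 + Q + sqrt(-14 + Q)) (H(Q) = (Q - 784/65)/(Q + (-2 + sqrt(-14 + Q))) = (-784/65 + Q)/(-2 + Q + sqrt(-14 + Q)))
H(774)/W = ((-784/65 + 774)/(-2 + 774 + sqrt(-14 + 774)))/51536 = ((49526/65)/(-2 + 774 + sqrt(760)))*(1/51536) = ((49526/65)/(-2 + 774 + 2*sqrt(190)))*(1/51536) = ((49526/65)/(772 + 2*sqrt(190)))*(1/51536) = (49526/(65*(772 + 2*sqrt(190))))*(1/51536) = 24763/(1674920*(772 + 2*sqrt(190)))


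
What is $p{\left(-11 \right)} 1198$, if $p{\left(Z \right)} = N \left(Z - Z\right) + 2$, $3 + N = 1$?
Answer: $2396$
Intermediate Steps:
$N = -2$ ($N = -3 + 1 = -2$)
$p{\left(Z \right)} = 2$ ($p{\left(Z \right)} = - 2 \left(Z - Z\right) + 2 = \left(-2\right) 0 + 2 = 0 + 2 = 2$)
$p{\left(-11 \right)} 1198 = 2 \cdot 1198 = 2396$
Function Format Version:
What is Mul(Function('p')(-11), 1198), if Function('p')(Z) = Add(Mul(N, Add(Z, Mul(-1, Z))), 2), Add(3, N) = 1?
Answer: 2396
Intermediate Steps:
N = -2 (N = Add(-3, 1) = -2)
Function('p')(Z) = 2 (Function('p')(Z) = Add(Mul(-2, Add(Z, Mul(-1, Z))), 2) = Add(Mul(-2, 0), 2) = Add(0, 2) = 2)
Mul(Function('p')(-11), 1198) = Mul(2, 1198) = 2396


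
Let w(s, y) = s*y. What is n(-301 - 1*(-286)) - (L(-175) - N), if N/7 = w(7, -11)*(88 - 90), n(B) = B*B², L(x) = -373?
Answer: -1924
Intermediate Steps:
n(B) = B³
N = 1078 (N = 7*((7*(-11))*(88 - 90)) = 7*(-77*(-2)) = 7*154 = 1078)
n(-301 - 1*(-286)) - (L(-175) - N) = (-301 - 1*(-286))³ - (-373 - 1*1078) = (-301 + 286)³ - (-373 - 1078) = (-15)³ - 1*(-1451) = -3375 + 1451 = -1924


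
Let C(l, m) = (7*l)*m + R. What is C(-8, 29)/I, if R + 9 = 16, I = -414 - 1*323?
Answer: 147/67 ≈ 2.1940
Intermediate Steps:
I = -737 (I = -414 - 323 = -737)
R = 7 (R = -9 + 16 = 7)
C(l, m) = 7 + 7*l*m (C(l, m) = (7*l)*m + 7 = 7*l*m + 7 = 7 + 7*l*m)
C(-8, 29)/I = (7 + 7*(-8)*29)/(-737) = (7 - 1624)*(-1/737) = -1617*(-1/737) = 147/67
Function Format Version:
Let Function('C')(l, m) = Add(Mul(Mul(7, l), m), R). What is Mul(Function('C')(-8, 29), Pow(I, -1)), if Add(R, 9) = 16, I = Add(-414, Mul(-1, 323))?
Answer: Rational(147, 67) ≈ 2.1940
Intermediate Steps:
I = -737 (I = Add(-414, -323) = -737)
R = 7 (R = Add(-9, 16) = 7)
Function('C')(l, m) = Add(7, Mul(7, l, m)) (Function('C')(l, m) = Add(Mul(Mul(7, l), m), 7) = Add(Mul(7, l, m), 7) = Add(7, Mul(7, l, m)))
Mul(Function('C')(-8, 29), Pow(I, -1)) = Mul(Add(7, Mul(7, -8, 29)), Pow(-737, -1)) = Mul(Add(7, -1624), Rational(-1, 737)) = Mul(-1617, Rational(-1, 737)) = Rational(147, 67)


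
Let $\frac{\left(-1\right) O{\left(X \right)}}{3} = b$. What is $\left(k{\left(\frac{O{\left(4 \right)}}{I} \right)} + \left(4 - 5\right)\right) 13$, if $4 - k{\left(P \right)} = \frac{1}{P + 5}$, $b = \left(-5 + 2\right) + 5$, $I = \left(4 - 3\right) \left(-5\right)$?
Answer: $\frac{1144}{31} \approx 36.903$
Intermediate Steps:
$I = -5$ ($I = 1 \left(-5\right) = -5$)
$b = 2$ ($b = -3 + 5 = 2$)
$O{\left(X \right)} = -6$ ($O{\left(X \right)} = \left(-3\right) 2 = -6$)
$k{\left(P \right)} = 4 - \frac{1}{5 + P}$ ($k{\left(P \right)} = 4 - \frac{1}{P + 5} = 4 - \frac{1}{5 + P}$)
$\left(k{\left(\frac{O{\left(4 \right)}}{I} \right)} + \left(4 - 5\right)\right) 13 = \left(\frac{19 + 4 \left(- \frac{6}{-5}\right)}{5 - \frac{6}{-5}} + \left(4 - 5\right)\right) 13 = \left(\frac{19 + 4 \left(\left(-6\right) \left(- \frac{1}{5}\right)\right)}{5 - - \frac{6}{5}} + \left(4 - 5\right)\right) 13 = \left(\frac{19 + 4 \cdot \frac{6}{5}}{5 + \frac{6}{5}} - 1\right) 13 = \left(\frac{19 + \frac{24}{5}}{\frac{31}{5}} - 1\right) 13 = \left(\frac{5}{31} \cdot \frac{119}{5} - 1\right) 13 = \left(\frac{119}{31} - 1\right) 13 = \frac{88}{31} \cdot 13 = \frac{1144}{31}$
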